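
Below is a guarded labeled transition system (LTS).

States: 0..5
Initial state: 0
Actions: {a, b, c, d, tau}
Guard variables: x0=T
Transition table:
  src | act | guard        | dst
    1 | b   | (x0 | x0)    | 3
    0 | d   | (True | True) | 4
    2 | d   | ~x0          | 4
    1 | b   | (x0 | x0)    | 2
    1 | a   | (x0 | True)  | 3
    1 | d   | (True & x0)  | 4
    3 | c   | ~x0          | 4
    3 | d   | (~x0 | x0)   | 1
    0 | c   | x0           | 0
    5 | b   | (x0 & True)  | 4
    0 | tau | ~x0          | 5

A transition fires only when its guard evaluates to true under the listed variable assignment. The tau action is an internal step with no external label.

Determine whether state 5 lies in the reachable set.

8 transition(s) survive guard evaluation.
Layer 0: {0}
Layer 1: {4}  cumulative {0,4}
Reachable = {0,4}

Answer: UNREACHABLE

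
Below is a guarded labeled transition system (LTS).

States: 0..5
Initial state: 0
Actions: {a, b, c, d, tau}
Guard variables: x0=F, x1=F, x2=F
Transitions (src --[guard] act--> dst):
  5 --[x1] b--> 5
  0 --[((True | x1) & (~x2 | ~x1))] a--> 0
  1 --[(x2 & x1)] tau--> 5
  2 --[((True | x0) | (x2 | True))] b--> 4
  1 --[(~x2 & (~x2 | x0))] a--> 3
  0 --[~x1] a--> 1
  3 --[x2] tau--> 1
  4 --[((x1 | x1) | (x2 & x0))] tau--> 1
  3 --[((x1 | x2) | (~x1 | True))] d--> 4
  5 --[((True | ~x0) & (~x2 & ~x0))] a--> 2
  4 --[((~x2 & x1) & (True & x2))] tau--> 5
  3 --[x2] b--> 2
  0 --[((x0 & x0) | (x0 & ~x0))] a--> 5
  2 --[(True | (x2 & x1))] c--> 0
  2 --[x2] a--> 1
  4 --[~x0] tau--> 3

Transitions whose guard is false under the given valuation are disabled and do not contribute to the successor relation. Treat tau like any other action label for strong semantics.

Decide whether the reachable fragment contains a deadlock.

Answer: DEADLOCK-FREE

Analysis:
R = {0,1,3,4}
  0: a→0  a→1  [deg 2]
  1: a→3  [deg 1]
  3: d→4  [deg 1]
  4: tau→3  [deg 1]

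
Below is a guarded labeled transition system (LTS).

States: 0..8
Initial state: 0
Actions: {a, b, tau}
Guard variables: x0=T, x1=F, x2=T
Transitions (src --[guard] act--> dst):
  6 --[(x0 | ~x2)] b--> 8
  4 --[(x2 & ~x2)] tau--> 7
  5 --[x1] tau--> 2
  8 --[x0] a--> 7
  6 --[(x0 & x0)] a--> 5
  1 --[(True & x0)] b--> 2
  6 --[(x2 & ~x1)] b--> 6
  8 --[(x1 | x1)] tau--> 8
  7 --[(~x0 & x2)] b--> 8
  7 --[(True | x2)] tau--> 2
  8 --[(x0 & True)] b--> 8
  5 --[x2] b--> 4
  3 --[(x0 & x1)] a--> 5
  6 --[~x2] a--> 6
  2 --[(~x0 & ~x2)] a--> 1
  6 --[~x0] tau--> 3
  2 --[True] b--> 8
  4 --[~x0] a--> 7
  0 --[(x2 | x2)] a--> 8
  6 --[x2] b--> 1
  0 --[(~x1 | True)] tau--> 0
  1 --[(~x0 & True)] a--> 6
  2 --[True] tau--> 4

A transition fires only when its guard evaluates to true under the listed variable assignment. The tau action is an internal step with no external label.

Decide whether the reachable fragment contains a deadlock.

Reachable = {0,2,4,7,8}
  0: a→8  tau→0  [2 exit(s)]
  2: b→8  tau→4  [2 exit(s)]
  4: ∅  [deadlock]
  7: tau→2  [1 exit(s)]
  8: a→7  b→8  [2 exit(s)]
trace reaching 4: a·a·tau·tau

Answer: DEADLOCK at state 4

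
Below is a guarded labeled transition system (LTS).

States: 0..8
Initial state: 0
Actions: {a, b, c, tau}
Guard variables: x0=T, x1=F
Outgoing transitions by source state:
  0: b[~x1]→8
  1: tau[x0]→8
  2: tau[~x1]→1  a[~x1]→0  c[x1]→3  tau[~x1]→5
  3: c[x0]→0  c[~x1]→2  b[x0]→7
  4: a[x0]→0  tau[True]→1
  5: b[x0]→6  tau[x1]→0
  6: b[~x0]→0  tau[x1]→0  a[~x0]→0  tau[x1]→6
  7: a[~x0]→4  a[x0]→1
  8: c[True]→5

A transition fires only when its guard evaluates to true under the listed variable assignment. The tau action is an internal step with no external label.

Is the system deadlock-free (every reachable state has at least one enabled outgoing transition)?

Answer: DEADLOCK at state 6

Analysis:
Reachable = {0,5,6,8}
  0: b→8  [1 out]
  5: b→6  [1 out]
  6: ∅  [deadlock]
  8: c→5  [1 out]
Path to 6: b·c·b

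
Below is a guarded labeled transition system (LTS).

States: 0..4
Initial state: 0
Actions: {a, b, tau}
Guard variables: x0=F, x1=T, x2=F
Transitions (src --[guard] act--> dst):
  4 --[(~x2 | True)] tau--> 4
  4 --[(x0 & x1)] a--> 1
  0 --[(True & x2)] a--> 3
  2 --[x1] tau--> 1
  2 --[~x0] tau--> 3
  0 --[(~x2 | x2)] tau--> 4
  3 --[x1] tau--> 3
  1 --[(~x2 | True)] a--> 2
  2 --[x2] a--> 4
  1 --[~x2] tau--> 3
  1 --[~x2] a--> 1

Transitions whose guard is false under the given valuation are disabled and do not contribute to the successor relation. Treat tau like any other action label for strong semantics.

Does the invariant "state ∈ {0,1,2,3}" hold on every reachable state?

Inv-set: {0,1,2,3}
Reachable = {0,4}
  0: safe
  4: outside
witness against invariant: tau → 4

Answer: INVARIANT VIOLATED at state 4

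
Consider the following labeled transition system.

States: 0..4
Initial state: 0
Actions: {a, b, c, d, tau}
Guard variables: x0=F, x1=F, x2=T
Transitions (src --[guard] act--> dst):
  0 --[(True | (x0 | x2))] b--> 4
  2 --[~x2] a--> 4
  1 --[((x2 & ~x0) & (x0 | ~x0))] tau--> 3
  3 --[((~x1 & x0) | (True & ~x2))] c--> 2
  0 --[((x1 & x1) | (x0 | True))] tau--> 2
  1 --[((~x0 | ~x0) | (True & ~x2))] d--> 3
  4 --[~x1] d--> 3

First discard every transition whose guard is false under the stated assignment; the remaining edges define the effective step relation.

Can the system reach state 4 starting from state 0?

Answer: REACHABLE

Working:
5 transition(s) survive guard evaluation.
depth 0: {0}
depth 1: {2,4}  now seen {0,2,4}
depth 2: {3}  now seen {0,2,3,4}
Reach set: {0,2,3,4}
witness 4: b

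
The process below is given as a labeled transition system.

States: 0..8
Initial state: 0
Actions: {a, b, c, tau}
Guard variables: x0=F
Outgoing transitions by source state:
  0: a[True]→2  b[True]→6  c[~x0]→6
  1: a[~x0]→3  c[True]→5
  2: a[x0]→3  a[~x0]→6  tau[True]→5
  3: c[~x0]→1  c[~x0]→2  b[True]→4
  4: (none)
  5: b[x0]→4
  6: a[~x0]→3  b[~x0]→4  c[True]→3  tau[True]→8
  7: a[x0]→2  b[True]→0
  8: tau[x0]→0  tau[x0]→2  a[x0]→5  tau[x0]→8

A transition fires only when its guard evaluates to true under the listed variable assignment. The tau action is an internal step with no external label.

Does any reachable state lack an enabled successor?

R = {0,1,2,3,4,5,6,8}
  0: a→2  b→6  c→6  [3 exit(s)]
  1: a→3  c→5  [2 exit(s)]
  2: a→6  tau→5  [2 exit(s)]
  3: b→4  c→1  c→2  [3 exit(s)]
  4: ∅  [deadlock]
  5: ∅  [deadlock]
  6: a→3  b→4  c→3  tau→8  [4 exit(s)]
  8: ∅  [deadlock]
witness 4: b·b

Answer: DEADLOCK at state 4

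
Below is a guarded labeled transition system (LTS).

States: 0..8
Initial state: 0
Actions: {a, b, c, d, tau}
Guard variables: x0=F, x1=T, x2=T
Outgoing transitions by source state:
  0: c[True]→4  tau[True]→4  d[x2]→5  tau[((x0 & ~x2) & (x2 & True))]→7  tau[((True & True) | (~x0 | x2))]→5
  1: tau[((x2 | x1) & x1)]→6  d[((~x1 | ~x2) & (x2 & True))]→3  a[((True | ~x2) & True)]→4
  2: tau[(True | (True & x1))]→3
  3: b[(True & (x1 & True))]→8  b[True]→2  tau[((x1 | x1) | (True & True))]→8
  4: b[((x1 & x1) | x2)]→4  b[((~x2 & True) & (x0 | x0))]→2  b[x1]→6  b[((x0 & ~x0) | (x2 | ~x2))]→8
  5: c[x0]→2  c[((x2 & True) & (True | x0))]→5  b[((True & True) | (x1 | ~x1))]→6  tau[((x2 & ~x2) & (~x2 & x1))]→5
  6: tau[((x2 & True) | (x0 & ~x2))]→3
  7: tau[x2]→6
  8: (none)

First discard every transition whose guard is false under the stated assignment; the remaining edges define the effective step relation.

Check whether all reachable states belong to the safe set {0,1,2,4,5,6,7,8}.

Safe = {0,1,2,4,5,6,7,8}
Reach set: {0,2,3,4,5,6,8}
  0: ✓
  2: ✓
  3: VIOLATES
  4: ✓
  5: ✓
  6: ✓
  8: ✓
witness against invariant: c·b·tau → 3

Answer: INVARIANT VIOLATED at state 3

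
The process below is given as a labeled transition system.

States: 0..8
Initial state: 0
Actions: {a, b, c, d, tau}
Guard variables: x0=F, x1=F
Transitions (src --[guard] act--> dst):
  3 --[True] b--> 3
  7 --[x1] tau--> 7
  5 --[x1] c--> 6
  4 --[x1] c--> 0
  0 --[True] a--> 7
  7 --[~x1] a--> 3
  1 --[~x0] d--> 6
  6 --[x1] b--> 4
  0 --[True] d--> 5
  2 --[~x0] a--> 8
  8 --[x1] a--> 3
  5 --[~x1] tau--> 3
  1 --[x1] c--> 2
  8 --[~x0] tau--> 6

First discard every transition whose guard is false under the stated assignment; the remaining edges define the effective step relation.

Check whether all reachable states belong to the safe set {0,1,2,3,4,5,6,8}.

Answer: INVARIANT VIOLATED at state 7

Analysis:
Safe = {0,1,2,3,4,5,6,8}
R = {0,3,5,7}
  0: ok
  3: ok
  5: ok
  7: VIOLATES
reach 7 via a — violates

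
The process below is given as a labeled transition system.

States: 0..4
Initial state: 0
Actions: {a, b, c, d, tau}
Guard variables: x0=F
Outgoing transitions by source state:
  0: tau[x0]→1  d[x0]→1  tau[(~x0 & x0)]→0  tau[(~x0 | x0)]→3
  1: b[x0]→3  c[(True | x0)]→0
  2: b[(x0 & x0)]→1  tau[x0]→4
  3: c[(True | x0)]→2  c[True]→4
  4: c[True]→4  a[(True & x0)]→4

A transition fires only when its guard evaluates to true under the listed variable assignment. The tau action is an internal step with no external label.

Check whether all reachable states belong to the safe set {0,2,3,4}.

Allowed set {0,2,3,4}
Reach set: {0,2,3,4}
  0: safe
  2: safe
  3: safe
  4: safe

Answer: INVARIANT HOLDS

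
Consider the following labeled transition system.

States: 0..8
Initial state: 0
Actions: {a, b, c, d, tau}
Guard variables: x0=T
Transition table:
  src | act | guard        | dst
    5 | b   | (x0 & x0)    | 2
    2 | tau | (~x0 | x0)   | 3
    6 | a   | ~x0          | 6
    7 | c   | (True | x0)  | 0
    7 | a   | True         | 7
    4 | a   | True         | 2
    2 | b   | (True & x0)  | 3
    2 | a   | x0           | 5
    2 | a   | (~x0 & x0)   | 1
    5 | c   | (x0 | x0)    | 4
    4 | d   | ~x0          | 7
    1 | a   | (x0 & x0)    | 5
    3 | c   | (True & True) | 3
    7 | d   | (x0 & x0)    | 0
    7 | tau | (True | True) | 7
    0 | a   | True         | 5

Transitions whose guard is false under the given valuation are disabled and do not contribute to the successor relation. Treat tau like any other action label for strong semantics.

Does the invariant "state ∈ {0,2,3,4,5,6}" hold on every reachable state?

Answer: INVARIANT HOLDS

Trace:
Allowed set {0,2,3,4,5,6}
Reachable = {0,2,3,4,5}
  0: ok
  2: ok
  3: ok
  4: ok
  5: ok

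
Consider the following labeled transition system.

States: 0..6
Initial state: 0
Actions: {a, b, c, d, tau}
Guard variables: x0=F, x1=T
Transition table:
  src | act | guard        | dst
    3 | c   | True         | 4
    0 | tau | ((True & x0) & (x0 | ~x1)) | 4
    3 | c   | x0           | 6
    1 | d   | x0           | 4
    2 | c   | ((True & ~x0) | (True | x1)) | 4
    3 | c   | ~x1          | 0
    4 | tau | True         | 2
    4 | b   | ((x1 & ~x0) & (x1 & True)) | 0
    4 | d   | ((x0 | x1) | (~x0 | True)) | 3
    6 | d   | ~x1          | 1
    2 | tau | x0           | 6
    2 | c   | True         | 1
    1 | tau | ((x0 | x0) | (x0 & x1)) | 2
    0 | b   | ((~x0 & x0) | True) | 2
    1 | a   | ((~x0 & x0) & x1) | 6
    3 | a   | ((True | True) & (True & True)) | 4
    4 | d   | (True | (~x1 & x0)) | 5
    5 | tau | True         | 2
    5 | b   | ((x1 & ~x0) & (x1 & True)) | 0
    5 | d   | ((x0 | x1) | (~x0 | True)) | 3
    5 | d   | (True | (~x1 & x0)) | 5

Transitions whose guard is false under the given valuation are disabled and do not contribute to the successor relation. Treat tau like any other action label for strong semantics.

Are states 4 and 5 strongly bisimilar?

Answer: BISIMILAR

Analysis:
Refine partition for ~:
  round 0: {{0,1,2,3,4,5,6}}
  round 1: {{0},{1,6},{2},{3},{4,5}}
stable after 2 split(s): 5 block(s)
4∈{4,5}, 5∈{4,5}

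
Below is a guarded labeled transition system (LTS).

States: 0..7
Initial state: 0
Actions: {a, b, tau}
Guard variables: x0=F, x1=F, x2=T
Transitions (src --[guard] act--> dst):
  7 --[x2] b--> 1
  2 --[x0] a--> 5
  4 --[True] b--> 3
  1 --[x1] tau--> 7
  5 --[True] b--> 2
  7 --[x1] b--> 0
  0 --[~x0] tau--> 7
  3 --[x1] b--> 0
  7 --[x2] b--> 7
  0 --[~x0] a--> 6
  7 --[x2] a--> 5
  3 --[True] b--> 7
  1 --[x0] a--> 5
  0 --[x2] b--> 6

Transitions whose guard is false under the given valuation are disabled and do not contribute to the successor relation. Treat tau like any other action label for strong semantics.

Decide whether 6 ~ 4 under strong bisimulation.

Answer: NOT BISIMILAR

Working:
Compute ~ classes (split until stable):
  round 0: {{0,1,2,3,4,5,6,7}}
  round 1: {{0},{1,2,6},{3,4,5},{7}}
  round 2: {{0},{1,2,6},{3},{4},{5},{7}}
6 equivalence class(es) (converged in 3)
6∈{1,2,6}, 4∈{4}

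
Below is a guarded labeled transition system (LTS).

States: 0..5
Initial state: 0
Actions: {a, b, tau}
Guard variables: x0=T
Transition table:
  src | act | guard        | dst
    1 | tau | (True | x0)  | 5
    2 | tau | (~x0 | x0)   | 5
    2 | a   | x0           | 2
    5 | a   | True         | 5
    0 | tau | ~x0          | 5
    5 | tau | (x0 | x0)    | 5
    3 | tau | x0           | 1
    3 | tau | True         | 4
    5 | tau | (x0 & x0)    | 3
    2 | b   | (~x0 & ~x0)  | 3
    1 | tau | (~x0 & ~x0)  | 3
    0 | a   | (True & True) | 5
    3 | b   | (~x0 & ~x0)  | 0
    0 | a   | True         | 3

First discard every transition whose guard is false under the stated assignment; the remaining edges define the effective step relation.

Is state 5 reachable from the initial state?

Answer: REACHABLE

Trace:
After dropping false guards: 10 live edges.
depth 0: {0}
depth 1: {3,5}  now seen {0,3,5}
depth 2: {1,4}  now seen {0,1,3,4,5}
Reachable = {0,1,3,4,5}
witness 5: a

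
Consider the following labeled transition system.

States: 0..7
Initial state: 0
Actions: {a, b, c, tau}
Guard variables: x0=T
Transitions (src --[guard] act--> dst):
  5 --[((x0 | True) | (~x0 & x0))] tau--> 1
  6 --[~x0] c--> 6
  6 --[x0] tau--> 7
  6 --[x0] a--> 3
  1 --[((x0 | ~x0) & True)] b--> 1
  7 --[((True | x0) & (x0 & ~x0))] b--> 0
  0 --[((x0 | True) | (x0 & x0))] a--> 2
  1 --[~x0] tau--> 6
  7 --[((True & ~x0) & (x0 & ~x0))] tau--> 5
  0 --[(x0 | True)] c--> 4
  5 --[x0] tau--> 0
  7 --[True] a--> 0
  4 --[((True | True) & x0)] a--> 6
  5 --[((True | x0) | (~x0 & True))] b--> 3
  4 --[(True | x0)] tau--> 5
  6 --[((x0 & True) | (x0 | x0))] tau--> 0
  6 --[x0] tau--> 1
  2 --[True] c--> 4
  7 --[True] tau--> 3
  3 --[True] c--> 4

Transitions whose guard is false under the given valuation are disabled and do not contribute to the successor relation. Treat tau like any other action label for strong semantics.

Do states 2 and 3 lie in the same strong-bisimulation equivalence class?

Answer: BISIMILAR

Trace:
Compute ~ classes (split until stable):
  π0 = {{0,1,2,3,4,5,6,7}}
  π1 = {{0},{1},{2,3},{4,6,7},{5}}
  π2 = {{0},{1},{2,3},{4},{5},{6},{7}}
Fixed point at round 3; 7 class(es).
[2]={2,3}  [3]={2,3}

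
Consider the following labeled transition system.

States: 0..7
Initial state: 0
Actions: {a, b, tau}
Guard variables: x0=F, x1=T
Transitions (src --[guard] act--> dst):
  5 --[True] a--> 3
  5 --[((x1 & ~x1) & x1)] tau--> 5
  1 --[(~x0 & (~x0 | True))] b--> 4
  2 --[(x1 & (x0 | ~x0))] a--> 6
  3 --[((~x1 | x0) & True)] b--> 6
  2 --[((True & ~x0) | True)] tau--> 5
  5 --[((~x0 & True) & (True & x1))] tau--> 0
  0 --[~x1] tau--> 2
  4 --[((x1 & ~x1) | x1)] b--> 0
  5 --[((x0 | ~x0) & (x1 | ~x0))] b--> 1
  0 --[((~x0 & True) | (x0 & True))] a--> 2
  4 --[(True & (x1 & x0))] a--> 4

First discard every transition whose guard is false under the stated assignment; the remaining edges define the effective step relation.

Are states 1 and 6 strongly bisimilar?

Refine partition for ~:
  π0 = {{0,1,2,3,4,5,6,7}}
  π1 = {{0},{1,4},{2},{3,6,7},{5}}
  π2 = {{0},{1},{2},{3,6,7},{4},{5}}
Fixed point at round 3; 6 class(es).
[1]={1}  [6]={3,6,7}

Answer: NOT BISIMILAR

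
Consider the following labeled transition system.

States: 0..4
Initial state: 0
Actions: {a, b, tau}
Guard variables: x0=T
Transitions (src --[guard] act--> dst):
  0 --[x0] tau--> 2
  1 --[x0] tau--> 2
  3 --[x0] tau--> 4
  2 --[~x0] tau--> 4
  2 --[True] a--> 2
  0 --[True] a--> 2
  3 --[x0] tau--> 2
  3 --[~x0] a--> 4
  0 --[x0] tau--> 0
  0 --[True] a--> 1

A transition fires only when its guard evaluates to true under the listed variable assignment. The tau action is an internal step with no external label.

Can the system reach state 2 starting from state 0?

Answer: REACHABLE

Working:
Guard filter leaves 8 enabled edge(s).
L0 = {0}
L1 = {1,2}  now seen {0,1,2}
R = {0,1,2}
trace reaching 2: tau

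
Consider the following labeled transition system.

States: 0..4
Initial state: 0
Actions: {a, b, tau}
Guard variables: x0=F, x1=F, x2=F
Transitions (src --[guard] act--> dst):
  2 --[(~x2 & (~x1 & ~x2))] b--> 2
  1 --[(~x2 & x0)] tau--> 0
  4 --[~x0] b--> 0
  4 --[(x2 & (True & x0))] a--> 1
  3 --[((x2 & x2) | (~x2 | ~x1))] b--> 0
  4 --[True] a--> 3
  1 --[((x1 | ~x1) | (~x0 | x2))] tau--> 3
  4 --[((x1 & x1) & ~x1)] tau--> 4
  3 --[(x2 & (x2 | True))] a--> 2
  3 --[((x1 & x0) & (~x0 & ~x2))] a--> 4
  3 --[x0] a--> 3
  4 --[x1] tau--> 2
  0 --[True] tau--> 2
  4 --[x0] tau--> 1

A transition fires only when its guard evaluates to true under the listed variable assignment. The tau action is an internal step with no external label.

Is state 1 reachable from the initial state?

6 transition(s) survive guard evaluation.
L0 = {0}
L1 = {2}  total {0,2}
R = {0,2}

Answer: UNREACHABLE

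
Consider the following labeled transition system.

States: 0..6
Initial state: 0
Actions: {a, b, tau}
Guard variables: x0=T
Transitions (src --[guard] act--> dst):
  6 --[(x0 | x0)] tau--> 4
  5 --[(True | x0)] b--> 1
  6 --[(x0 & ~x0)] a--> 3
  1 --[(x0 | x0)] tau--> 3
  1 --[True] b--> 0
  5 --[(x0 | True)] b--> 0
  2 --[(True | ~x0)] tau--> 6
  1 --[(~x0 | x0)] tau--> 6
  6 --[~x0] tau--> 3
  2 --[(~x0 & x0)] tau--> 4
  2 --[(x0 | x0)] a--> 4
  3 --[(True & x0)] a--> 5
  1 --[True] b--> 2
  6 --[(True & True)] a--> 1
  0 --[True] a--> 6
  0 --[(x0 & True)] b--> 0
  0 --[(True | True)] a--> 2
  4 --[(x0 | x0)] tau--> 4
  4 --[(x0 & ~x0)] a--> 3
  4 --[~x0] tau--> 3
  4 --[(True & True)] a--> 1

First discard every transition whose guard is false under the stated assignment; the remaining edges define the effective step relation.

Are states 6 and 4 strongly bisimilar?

Answer: BISIMILAR

Trace:
Bisimulation quotient by refinement:
  round 0: {{0,1,2,3,4,5,6}}
  round 1: {{0},{1},{2,4,6},{3},{5}}
  round 2: {{0},{1},{2},{3},{4,6},{5}}
stable after 3 split(s): 6 block(s)
class of 6: {4,6}; class of 4: {4,6}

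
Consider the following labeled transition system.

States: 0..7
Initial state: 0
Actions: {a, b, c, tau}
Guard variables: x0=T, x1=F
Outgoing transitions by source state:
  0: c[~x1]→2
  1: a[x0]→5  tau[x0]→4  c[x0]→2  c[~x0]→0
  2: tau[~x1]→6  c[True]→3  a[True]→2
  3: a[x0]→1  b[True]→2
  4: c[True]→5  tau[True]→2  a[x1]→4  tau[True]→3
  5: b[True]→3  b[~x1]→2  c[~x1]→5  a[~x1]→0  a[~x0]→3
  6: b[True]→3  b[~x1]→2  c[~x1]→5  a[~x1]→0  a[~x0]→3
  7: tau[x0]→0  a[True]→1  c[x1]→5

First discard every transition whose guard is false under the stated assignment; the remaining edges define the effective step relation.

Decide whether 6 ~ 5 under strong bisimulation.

Answer: BISIMILAR

Working:
Bisimulation quotient by refinement:
  round 0: {{0,1,2,3,4,5,6,7}}
  round 1: {{0},{1,2},{3},{4},{5,6},{7}}
  round 2: {{0},{1},{2},{3},{4},{5,6},{7}}
stable after 3 split(s): 7 block(s)
[6]={5,6}  [5]={5,6}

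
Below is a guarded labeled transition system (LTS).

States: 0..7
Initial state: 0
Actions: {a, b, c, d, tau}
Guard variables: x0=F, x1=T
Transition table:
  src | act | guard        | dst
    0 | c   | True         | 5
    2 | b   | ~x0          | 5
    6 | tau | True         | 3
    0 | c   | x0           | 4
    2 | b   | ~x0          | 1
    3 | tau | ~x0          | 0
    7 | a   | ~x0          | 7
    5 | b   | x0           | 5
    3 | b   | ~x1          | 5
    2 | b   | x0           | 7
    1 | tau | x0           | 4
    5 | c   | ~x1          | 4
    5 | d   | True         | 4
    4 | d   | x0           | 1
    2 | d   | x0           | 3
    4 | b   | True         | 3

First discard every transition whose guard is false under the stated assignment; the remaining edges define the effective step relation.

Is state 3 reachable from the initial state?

Guard filter leaves 8 enabled edge(s).
L0 = {0}
L1 = {5}  total {0,5}
L2 = {4}  total {0,4,5}
L3 = {3}  total {0,3,4,5}
Reachable = {0,3,4,5}
trace reaching 3: c·d·b

Answer: REACHABLE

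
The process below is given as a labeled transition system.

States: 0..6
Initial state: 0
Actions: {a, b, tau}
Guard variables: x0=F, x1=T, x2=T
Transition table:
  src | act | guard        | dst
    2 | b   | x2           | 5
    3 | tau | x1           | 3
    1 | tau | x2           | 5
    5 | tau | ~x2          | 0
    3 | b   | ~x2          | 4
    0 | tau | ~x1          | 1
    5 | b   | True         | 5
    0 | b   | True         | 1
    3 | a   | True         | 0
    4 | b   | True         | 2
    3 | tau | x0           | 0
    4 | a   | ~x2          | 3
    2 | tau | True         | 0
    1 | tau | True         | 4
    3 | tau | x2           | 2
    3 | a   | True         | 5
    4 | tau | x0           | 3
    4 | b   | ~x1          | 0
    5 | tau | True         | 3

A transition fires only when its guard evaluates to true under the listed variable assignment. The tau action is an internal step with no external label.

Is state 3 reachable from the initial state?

Answer: REACHABLE

Analysis:
After dropping false guards: 12 live edges.
depth 0: {0}
depth 1: {1}  total {0,1}
depth 2: {4,5}  total {0,1,4,5}
depth 3: {2,3}  total {0,1,2,3,4,5}
R = {0,1,2,3,4,5}
witness 3: b·tau·tau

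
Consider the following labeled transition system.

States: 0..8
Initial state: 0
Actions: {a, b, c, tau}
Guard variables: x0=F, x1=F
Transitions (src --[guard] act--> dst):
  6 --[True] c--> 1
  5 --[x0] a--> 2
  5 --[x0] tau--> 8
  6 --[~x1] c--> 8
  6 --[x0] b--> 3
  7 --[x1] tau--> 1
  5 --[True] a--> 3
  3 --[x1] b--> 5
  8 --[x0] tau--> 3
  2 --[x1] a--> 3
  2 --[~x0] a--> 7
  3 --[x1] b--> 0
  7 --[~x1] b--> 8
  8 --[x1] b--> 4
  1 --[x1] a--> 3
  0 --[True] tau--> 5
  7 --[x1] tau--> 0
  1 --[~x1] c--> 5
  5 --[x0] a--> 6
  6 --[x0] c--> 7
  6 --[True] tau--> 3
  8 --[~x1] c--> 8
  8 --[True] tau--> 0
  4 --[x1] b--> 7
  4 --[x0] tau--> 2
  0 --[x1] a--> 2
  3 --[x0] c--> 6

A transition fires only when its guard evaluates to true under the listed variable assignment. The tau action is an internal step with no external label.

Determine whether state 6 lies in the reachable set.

Answer: UNREACHABLE

Analysis:
After dropping false guards: 10 live edges.
Layer 0: {0}
Layer 1: {5}  total {0,5}
Layer 2: {3}  total {0,3,5}
Reachable = {0,3,5}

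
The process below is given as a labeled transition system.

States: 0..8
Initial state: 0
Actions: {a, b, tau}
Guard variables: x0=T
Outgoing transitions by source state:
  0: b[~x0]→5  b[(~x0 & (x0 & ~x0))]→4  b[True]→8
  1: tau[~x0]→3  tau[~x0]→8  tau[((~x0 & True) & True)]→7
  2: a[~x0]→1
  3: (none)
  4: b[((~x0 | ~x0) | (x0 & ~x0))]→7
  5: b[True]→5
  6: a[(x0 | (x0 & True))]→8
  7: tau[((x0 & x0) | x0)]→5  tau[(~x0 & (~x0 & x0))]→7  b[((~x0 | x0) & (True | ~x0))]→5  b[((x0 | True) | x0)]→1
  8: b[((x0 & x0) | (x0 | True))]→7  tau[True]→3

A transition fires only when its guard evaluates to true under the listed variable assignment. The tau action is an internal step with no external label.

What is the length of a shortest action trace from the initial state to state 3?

Breadth-first toward 3:
  Layer 0: {0}
  Layer 1: {8}
  Layer 2: {3,7}
depth(3)=2, e.g. b·tau

Answer: 2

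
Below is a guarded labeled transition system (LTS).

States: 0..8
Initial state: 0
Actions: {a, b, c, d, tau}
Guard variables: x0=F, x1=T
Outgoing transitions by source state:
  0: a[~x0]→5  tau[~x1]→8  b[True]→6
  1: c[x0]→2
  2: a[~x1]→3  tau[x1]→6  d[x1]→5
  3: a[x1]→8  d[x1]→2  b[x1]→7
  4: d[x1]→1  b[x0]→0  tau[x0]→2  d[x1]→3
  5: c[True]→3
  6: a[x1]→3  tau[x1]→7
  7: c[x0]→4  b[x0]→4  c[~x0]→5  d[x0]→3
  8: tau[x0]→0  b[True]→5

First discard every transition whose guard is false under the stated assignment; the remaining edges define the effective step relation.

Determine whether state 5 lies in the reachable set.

After dropping false guards: 14 live edges.
depth 0: {0}
depth 1: {5,6}  total {0,5,6}
depth 2: {3,7}  total {0,3,5,6,7}
depth 3: {2,8}  total {0,2,3,5,6,7,8}
Reach set: {0,2,3,5,6,7,8}
witness 5: a

Answer: REACHABLE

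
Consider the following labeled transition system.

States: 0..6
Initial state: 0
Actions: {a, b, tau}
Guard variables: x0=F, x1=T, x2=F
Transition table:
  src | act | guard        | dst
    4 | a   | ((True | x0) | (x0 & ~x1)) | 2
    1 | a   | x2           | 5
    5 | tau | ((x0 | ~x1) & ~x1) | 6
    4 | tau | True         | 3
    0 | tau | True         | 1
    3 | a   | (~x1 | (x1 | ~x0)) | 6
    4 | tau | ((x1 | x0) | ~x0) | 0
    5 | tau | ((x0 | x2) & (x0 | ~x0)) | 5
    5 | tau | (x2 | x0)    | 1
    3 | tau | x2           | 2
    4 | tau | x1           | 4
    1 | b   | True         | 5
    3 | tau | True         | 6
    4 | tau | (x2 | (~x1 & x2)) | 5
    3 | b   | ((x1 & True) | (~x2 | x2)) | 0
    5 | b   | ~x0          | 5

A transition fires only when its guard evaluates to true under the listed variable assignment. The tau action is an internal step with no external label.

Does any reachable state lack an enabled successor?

Answer: DEADLOCK-FREE

Trace:
R = {0,1,5}
  0: tau→1  [1 exit(s)]
  1: b→5  [1 exit(s)]
  5: b→5  [1 exit(s)]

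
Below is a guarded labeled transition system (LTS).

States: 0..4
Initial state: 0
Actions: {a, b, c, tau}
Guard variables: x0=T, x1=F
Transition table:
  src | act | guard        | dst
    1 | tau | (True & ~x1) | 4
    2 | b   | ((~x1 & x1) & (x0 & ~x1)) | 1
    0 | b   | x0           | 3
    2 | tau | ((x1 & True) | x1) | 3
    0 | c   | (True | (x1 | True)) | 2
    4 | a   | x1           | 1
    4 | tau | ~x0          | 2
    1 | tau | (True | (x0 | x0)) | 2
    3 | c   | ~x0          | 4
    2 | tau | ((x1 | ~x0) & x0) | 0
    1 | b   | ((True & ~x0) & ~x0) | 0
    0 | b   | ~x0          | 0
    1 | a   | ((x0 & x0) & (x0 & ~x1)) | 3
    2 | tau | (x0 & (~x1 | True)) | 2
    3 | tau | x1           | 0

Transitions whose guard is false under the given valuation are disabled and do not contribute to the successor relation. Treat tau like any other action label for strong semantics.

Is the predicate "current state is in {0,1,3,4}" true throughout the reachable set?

Allowed set {0,1,3,4}
Reach set: {0,2,3}
  0: safe
  2: ✗ unsafe
  3: safe
witness against invariant: c → 2

Answer: INVARIANT VIOLATED at state 2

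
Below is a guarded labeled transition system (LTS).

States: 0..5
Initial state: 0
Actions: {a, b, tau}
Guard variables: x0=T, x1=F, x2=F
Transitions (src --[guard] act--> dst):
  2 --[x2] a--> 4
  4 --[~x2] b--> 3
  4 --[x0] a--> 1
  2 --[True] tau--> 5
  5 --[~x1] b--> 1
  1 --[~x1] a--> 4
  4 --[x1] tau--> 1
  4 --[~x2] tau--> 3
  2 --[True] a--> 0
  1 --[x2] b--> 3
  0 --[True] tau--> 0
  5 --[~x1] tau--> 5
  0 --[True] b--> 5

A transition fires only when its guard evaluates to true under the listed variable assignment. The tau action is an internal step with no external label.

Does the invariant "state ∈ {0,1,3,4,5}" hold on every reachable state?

Answer: INVARIANT HOLDS

Analysis:
Allowed set {0,1,3,4,5}
R = {0,1,3,4,5}
  0: ✓
  1: ✓
  3: ✓
  4: ✓
  5: ✓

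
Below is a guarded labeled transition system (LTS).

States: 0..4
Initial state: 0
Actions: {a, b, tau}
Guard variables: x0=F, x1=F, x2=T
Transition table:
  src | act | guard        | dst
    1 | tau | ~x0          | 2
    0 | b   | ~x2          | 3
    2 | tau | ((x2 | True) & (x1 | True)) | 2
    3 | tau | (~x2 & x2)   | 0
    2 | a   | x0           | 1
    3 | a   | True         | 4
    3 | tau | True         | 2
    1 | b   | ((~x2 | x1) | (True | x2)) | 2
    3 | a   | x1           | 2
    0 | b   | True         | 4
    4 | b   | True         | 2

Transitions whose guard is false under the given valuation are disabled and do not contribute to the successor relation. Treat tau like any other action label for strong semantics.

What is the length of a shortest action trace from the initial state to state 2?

Layered search for 2:
  Layer 0: {0}
  Layer 1: {4}
  Layer 2: {2}
depth(2)=2, e.g. b·b

Answer: 2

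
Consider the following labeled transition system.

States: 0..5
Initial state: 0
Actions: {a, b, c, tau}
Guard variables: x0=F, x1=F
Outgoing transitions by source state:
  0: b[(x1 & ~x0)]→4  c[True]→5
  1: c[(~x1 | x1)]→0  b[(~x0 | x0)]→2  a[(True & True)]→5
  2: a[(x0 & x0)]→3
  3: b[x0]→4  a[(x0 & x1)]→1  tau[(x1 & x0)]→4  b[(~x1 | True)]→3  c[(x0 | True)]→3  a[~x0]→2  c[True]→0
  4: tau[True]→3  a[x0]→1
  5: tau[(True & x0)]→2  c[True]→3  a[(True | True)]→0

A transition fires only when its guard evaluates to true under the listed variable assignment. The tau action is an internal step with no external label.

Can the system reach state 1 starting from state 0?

After dropping false guards: 11 live edges.
Layer 0: {0}
Layer 1: {5}  cumulative {0,5}
Layer 2: {3}  cumulative {0,3,5}
Layer 3: {2}  cumulative {0,2,3,5}
Reach set: {0,2,3,5}

Answer: UNREACHABLE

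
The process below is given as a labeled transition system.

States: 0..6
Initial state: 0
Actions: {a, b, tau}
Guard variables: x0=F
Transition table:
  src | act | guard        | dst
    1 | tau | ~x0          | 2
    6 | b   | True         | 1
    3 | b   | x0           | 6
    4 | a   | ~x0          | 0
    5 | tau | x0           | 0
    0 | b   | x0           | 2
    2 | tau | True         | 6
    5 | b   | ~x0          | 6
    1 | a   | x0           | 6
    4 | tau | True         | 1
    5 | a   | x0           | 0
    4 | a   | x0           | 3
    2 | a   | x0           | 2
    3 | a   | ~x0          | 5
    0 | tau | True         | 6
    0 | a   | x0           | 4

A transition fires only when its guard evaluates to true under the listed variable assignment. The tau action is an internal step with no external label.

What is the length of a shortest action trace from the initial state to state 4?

Breadth-first toward 4:
  Layer 0: {0}
  Layer 1: {6}
  Layer 2: {1}
  Layer 3: {2}
4 never appears.

Answer: UNREACHABLE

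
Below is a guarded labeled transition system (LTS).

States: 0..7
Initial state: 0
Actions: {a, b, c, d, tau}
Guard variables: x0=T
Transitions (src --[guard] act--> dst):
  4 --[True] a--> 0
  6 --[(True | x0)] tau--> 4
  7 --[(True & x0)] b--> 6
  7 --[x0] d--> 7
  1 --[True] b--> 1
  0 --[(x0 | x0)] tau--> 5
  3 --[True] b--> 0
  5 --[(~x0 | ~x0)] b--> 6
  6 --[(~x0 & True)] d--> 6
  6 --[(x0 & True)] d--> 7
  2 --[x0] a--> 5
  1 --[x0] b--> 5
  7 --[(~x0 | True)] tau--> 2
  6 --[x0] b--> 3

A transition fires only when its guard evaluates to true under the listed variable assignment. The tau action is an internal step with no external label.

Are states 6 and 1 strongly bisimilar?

Compute ~ classes (split until stable):
  P[0] = {{0,1,2,3,4,5,6,7}}
  P[1] = {{0},{1,3},{2,4},{5},{6,7}}
  P[2] = {{0},{1},{2},{3},{4},{5},{6},{7}}
8 equivalence class(es) (converged in 3)
6∈{6}, 1∈{1}

Answer: NOT BISIMILAR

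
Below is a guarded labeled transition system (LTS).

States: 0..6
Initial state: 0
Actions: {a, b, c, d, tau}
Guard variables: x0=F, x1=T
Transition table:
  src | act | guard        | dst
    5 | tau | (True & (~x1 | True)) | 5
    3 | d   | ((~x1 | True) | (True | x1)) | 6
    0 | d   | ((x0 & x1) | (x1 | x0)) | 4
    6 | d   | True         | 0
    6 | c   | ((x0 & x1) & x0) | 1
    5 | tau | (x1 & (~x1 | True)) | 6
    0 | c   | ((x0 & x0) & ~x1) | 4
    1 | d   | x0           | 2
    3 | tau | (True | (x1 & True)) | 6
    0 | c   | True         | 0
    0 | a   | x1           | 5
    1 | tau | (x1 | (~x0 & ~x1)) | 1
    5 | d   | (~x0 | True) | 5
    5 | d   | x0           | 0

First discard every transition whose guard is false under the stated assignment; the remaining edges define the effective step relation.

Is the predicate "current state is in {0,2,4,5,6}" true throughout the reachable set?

Answer: INVARIANT HOLDS

Trace:
Safe = {0,2,4,5,6}
R = {0,4,5,6}
  0: ok
  4: ok
  5: ok
  6: ok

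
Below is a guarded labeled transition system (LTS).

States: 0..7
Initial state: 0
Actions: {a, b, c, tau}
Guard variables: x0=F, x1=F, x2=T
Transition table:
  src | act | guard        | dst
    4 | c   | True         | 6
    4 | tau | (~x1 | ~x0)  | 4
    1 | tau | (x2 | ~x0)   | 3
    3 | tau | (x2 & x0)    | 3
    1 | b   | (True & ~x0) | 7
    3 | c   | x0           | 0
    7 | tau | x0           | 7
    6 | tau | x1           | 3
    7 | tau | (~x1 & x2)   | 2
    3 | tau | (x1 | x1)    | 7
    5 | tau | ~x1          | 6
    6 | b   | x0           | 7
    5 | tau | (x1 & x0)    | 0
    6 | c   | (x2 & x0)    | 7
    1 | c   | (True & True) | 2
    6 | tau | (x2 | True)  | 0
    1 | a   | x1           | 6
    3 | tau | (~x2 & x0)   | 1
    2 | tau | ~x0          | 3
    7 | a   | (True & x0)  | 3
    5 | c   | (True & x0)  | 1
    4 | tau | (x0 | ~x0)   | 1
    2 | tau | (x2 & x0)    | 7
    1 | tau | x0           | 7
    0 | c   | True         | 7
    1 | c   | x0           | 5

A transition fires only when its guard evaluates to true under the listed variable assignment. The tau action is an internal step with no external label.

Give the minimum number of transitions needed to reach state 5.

Answer: UNREACHABLE

Analysis:
BFS to 5:
  L0 = {0}
  L1 = {7}
  L2 = {2}
  L3 = {3}
5 never appears.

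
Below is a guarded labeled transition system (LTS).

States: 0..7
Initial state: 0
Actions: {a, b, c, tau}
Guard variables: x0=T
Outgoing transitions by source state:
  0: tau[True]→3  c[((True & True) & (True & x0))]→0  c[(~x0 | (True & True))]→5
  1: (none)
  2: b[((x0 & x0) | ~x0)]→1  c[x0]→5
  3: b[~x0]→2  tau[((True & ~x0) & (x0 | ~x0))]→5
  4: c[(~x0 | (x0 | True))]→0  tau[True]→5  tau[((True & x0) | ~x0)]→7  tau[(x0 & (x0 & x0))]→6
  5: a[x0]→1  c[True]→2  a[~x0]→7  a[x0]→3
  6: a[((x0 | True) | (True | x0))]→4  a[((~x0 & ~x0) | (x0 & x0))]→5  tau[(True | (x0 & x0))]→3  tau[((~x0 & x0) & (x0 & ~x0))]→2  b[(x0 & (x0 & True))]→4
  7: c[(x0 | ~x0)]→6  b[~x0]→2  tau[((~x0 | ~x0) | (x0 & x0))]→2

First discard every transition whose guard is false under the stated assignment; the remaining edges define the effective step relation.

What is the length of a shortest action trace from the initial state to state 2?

Answer: 2

Working:
Layered search for 2:
  depth 0: {0}
  depth 1: {3,5}
  depth 2: {1,2}
depth(2)=2, e.g. c·c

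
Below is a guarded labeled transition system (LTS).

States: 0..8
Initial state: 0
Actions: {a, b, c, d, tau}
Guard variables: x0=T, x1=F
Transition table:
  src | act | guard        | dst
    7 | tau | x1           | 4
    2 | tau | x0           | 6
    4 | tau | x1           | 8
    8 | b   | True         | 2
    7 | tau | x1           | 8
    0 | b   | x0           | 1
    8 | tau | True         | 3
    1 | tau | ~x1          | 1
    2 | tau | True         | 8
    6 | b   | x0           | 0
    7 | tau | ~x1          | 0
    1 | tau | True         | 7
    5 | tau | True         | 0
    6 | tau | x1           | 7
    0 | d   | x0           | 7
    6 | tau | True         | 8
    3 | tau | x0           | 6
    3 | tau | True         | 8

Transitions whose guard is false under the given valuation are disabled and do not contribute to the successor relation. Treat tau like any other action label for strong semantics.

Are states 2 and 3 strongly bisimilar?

Answer: BISIMILAR

Analysis:
Refine partition for ~:
  π0 = {{0,1,2,3,4,5,6,7,8}}
  π1 = {{0},{1,2,3,5,7},{4},{6,8}}
  π2 = {{0},{1},{2,3},{4},{5,7},{6},{8}}
7 equivalence class(es) (converged in 3)
[2]={2,3}  [3]={2,3}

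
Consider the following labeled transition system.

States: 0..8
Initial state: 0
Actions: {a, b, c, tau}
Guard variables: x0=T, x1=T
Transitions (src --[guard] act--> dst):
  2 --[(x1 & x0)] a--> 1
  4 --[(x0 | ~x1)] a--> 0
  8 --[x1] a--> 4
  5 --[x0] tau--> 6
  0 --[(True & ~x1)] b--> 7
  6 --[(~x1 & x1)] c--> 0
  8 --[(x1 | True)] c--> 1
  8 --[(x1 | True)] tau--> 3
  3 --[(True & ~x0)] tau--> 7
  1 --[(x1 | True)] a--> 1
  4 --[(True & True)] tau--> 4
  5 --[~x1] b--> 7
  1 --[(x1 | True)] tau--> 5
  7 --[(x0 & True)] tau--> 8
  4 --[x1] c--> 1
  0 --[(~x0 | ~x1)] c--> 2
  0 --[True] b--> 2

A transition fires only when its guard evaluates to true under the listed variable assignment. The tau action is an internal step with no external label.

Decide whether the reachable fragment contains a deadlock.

Reach set: {0,1,2,5,6}
  0: b→2  [deg 1]
  1: a→1  tau→5  [deg 2]
  2: a→1  [deg 1]
  5: tau→6  [deg 1]
  6: ∅  [no exit]
witness 6: b·a·tau·tau

Answer: DEADLOCK at state 6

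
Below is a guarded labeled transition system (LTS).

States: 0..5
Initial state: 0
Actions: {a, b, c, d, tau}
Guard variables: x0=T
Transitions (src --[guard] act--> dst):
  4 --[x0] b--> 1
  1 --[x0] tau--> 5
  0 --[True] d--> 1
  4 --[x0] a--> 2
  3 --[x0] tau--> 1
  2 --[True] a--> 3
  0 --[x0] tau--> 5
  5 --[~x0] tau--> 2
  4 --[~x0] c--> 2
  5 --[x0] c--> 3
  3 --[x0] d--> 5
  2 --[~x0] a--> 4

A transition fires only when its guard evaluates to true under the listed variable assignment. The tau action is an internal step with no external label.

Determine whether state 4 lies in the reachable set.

Answer: UNREACHABLE

Working:
Guard filter leaves 9 enabled edge(s).
Layer 0: {0}
Layer 1: {1,5}  now seen {0,1,5}
Layer 2: {3}  now seen {0,1,3,5}
Reachable = {0,1,3,5}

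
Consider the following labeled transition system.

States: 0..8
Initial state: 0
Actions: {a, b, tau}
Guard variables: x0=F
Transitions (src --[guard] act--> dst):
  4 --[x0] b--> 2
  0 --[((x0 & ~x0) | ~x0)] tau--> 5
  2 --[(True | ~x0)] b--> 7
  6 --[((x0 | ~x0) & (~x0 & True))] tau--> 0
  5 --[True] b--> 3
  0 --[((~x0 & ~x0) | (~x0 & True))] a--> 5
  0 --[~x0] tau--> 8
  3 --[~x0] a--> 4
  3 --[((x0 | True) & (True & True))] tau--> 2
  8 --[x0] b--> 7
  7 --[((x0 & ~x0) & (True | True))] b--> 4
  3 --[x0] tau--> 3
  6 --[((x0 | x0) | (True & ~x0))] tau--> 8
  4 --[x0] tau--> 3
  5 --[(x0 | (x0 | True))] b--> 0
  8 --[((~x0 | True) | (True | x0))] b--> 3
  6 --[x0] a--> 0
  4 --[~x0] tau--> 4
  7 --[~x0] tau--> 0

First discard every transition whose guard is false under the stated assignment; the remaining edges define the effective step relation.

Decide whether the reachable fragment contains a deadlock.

Answer: DEADLOCK-FREE

Working:
R = {0,2,3,4,5,7,8}
  0: a→5  tau→5  tau→8  [3 out]
  2: b→7  [1 out]
  3: a→4  tau→2  [2 out]
  4: tau→4  [1 out]
  5: b→0  b→3  [2 out]
  7: tau→0  [1 out]
  8: b→3  [1 out]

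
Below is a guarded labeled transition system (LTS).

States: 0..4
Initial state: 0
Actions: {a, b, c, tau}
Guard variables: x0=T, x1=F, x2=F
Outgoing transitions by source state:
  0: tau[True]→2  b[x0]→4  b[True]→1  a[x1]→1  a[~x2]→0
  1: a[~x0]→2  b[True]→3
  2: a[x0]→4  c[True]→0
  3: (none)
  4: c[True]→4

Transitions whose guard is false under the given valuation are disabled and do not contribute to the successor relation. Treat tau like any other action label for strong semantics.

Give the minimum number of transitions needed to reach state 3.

Answer: 2

Trace:
Layered search for 3:
  Layer 0: {0}
  Layer 1: {1,2,4}
  Layer 2: {3}
depth(3)=2, e.g. b·b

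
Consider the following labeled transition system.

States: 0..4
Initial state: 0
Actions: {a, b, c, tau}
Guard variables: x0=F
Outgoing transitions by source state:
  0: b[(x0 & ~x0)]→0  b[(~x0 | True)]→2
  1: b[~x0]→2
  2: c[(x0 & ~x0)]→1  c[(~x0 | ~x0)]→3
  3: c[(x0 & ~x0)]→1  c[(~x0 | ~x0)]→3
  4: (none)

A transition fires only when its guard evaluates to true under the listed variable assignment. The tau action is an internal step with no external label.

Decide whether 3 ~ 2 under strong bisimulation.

Refine partition for ~:
  round 0: {{0,1,2,3,4}}
  round 1: {{0,1},{2,3},{4}}
3 equivalence class(es) (converged in 2)
[3]={2,3}  [2]={2,3}

Answer: BISIMILAR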